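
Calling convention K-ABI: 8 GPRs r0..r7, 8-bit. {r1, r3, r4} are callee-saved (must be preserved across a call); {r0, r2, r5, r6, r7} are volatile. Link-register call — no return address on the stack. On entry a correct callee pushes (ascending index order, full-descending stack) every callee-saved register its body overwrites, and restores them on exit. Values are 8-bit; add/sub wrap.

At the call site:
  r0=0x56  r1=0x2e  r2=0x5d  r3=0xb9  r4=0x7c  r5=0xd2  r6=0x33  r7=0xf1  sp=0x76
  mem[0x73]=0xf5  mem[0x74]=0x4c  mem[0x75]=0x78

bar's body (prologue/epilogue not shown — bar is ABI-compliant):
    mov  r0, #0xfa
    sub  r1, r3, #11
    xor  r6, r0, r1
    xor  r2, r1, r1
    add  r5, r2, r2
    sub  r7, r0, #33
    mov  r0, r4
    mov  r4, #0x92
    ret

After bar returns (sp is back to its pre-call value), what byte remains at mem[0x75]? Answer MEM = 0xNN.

prologue: push r1 -> mem[0x75]=0x2e, sp=0x75
prologue: push r4 -> mem[0x74]=0x7c, sp=0x74
body[0] mov  r0, #0xfa -> r0=0xfa
body[1] sub  r1, r3, #11 -> r1=0xae
body[2] xor  r6, r0, r1 -> r6=0x54
body[3] xor  r2, r1, r1 -> r2=0x00
body[4] add  r5, r2, r2 -> r5=0x00
body[5] sub  r7, r0, #33 -> r7=0xd9
body[6] mov  r0, r4 -> r0=0x7c
body[7] mov  r4, #0x92 -> r4=0x92
epilogue: pop r4=0x7c, sp=0x75
epilogue: pop r1=0x2e, sp=0x76
prologue pushed ['r1', 'r4'] at ['0x75', '0x74']

MEM = 0x2e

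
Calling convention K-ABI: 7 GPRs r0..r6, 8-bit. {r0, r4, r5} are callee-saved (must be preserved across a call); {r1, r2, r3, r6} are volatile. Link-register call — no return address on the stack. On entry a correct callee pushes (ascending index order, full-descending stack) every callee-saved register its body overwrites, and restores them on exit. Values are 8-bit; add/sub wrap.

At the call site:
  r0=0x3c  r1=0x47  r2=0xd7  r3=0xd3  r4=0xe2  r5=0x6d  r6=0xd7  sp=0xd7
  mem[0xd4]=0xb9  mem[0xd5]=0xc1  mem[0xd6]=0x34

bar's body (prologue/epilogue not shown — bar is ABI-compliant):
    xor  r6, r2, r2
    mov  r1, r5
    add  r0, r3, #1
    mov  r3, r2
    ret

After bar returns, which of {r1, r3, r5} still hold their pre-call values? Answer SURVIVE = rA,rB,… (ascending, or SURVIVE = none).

prologue: push r0 -> mem[0xd6]=0x3c, sp=0xd6
body[0] xor  r6, r2, r2 -> r6=0x00
body[1] mov  r1, r5 -> r1=0x6d
body[2] add  r0, r3, #1 -> r0=0xd4
body[3] mov  r3, r2 -> r3=0xd7
epilogue: pop r0=0x3c, sp=0xd7
r1: caller-saved, written=True
r3: caller-saved, written=True
r5: callee-saved, written=False

SURVIVE = r5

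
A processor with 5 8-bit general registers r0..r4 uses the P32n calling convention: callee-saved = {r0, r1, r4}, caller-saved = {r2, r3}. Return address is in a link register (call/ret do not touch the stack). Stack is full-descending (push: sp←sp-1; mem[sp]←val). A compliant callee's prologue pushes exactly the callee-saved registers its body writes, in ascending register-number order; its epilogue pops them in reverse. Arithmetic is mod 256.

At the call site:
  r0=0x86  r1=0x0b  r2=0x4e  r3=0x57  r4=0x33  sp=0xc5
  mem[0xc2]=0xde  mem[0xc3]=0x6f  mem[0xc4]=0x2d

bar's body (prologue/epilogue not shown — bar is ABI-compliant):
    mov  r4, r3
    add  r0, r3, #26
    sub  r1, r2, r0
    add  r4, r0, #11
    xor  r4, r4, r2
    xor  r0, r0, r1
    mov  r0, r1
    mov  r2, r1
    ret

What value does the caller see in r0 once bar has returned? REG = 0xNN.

prologue: push r0 -> mem[0xc4]=0x86, sp=0xc4
prologue: push r1 -> mem[0xc3]=0x0b, sp=0xc3
prologue: push r4 -> mem[0xc2]=0x33, sp=0xc2
body[0] mov  r4, r3 -> r4=0x57
body[1] add  r0, r3, #26 -> r0=0x71
body[2] sub  r1, r2, r0 -> r1=0xdd
body[3] add  r4, r0, #11 -> r4=0x7c
body[4] xor  r4, r4, r2 -> r4=0x32
body[5] xor  r0, r0, r1 -> r0=0xac
body[6] mov  r0, r1 -> r0=0xdd
body[7] mov  r2, r1 -> r2=0xdd
epilogue: pop r4=0x33, sp=0xc3
epilogue: pop r1=0x0b, sp=0xc4
epilogue: pop r0=0x86, sp=0xc5
r0 is callee-saved -> restored

REG = 0x86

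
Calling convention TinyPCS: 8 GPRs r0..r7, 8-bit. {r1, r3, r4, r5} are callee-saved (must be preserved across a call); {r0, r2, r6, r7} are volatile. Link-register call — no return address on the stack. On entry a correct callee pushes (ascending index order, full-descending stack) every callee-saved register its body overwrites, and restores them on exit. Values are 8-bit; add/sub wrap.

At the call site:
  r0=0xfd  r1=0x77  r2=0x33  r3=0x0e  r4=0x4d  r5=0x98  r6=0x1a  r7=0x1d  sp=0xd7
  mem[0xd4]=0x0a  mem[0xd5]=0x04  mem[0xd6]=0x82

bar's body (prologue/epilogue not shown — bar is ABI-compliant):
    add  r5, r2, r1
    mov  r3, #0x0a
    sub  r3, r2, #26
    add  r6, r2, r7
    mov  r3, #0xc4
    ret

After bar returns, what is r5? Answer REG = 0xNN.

REG = 0x98

prologue: push r3 -> mem[0xd6]=0x0e, sp=0xd6
prologue: push r5 -> mem[0xd5]=0x98, sp=0xd5
body[0] add  r5, r2, r1 -> r5=0xaa
body[1] mov  r3, #0x0a -> r3=0x0a
body[2] sub  r3, r2, #26 -> r3=0x19
body[3] add  r6, r2, r7 -> r6=0x50
body[4] mov  r3, #0xc4 -> r3=0xc4
epilogue: pop r5=0x98, sp=0xd6
epilogue: pop r3=0x0e, sp=0xd7
r5 is callee-saved -> restored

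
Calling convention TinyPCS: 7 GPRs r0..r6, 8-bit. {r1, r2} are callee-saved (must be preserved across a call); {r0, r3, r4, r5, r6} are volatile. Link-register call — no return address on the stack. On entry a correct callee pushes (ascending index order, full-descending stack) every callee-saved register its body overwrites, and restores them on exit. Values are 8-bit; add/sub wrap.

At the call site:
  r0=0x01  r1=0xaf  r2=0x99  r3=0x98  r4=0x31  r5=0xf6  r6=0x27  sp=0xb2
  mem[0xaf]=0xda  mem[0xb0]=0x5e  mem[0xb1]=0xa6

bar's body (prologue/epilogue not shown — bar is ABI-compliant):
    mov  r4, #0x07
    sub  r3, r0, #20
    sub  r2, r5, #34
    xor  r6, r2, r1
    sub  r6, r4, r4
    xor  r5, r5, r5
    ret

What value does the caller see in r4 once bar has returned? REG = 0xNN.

prologue: push r2 → mem[0xb1]=0x99, sp=0xb1
body[0] mov  r4, #0x07 → r4=0x07
body[1] sub  r3, r0, #20 → r3=0xed
body[2] sub  r2, r5, #34 → r2=0xd4
body[3] xor  r6, r2, r1 → r6=0x7b
body[4] sub  r6, r4, r4 → r6=0x00
body[5] xor  r5, r5, r5 → r5=0x00
epilogue: pop r2=0x99, sp=0xb2
r4 is caller-saved → body value

REG = 0x07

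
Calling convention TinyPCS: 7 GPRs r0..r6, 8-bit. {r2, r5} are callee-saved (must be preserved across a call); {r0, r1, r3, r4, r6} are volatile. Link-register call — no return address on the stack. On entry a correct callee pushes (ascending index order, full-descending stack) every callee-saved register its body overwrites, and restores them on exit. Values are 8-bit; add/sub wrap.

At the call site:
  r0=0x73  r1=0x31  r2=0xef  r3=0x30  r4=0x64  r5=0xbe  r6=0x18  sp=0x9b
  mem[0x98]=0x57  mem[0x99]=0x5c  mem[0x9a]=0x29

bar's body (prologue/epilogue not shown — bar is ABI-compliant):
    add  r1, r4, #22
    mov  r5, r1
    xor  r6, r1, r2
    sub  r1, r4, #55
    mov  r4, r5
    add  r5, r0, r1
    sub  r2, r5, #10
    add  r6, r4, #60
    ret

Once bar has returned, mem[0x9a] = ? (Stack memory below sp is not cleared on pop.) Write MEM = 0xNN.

prologue: push r2 → mem[0x9a]=0xef, sp=0x9a
prologue: push r5 → mem[0x99]=0xbe, sp=0x99
body[0] add  r1, r4, #22 → r1=0x7a
body[1] mov  r5, r1 → r5=0x7a
body[2] xor  r6, r1, r2 → r6=0x95
body[3] sub  r1, r4, #55 → r1=0x2d
body[4] mov  r4, r5 → r4=0x7a
body[5] add  r5, r0, r1 → r5=0xa0
body[6] sub  r2, r5, #10 → r2=0x96
body[7] add  r6, r4, #60 → r6=0xb6
epilogue: pop r5=0xbe, sp=0x9a
epilogue: pop r2=0xef, sp=0x9b
prologue pushed ['r2', 'r5'] at ['0x9a', '0x99']

MEM = 0xef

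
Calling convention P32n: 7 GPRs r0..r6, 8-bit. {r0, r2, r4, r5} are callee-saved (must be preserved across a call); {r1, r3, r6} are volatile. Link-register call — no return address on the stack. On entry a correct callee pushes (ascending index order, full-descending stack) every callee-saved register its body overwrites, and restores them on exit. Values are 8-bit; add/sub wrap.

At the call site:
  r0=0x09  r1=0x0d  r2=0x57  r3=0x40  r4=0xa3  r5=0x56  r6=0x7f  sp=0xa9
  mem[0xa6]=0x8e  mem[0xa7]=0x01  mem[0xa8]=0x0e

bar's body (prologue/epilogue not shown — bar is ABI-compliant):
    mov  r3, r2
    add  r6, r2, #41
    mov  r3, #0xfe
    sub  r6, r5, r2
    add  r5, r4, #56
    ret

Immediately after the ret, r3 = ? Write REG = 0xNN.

REG = 0xfe

prologue: push r5 -> mem[0xa8]=0x56, sp=0xa8
body[0] mov  r3, r2 -> r3=0x57
body[1] add  r6, r2, #41 -> r6=0x80
body[2] mov  r3, #0xfe -> r3=0xfe
body[3] sub  r6, r5, r2 -> r6=0xff
body[4] add  r5, r4, #56 -> r5=0xdb
epilogue: pop r5=0x56, sp=0xa9
r3 is caller-saved -> body value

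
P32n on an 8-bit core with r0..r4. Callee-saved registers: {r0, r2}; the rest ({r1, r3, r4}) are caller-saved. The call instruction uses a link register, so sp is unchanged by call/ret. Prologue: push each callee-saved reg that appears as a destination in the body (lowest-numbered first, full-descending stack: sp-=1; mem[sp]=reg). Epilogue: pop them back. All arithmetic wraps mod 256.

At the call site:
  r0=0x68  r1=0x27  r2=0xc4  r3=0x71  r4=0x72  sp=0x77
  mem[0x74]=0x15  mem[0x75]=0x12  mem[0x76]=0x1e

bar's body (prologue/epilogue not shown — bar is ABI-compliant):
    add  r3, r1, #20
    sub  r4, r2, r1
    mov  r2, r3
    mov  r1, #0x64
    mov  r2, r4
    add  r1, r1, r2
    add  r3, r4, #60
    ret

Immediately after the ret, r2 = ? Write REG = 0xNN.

REG = 0xc4

prologue: push r2 → mem[0x76]=0xc4, sp=0x76
body[0] add  r3, r1, #20 → r3=0x3b
body[1] sub  r4, r2, r1 → r4=0x9d
body[2] mov  r2, r3 → r2=0x3b
body[3] mov  r1, #0x64 → r1=0x64
body[4] mov  r2, r4 → r2=0x9d
body[5] add  r1, r1, r2 → r1=0x01
body[6] add  r3, r4, #60 → r3=0xd9
epilogue: pop r2=0xc4, sp=0x77
r2 is callee-saved → restored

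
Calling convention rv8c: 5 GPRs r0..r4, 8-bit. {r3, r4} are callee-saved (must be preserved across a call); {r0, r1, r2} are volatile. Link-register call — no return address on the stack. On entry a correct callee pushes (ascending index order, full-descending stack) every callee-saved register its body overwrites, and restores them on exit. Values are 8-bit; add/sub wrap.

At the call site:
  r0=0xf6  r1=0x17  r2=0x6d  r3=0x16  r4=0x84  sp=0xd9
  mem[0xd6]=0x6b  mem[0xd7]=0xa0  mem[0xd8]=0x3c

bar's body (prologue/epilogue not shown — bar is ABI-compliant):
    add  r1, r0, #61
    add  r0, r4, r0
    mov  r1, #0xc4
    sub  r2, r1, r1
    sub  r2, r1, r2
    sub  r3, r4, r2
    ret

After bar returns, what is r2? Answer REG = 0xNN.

REG = 0xc4

prologue: push r3 -> mem[0xd8]=0x16, sp=0xd8
body[0] add  r1, r0, #61 -> r1=0x33
body[1] add  r0, r4, r0 -> r0=0x7a
body[2] mov  r1, #0xc4 -> r1=0xc4
body[3] sub  r2, r1, r1 -> r2=0x00
body[4] sub  r2, r1, r2 -> r2=0xc4
body[5] sub  r3, r4, r2 -> r3=0xc0
epilogue: pop r3=0x16, sp=0xd9
r2 is caller-saved -> body value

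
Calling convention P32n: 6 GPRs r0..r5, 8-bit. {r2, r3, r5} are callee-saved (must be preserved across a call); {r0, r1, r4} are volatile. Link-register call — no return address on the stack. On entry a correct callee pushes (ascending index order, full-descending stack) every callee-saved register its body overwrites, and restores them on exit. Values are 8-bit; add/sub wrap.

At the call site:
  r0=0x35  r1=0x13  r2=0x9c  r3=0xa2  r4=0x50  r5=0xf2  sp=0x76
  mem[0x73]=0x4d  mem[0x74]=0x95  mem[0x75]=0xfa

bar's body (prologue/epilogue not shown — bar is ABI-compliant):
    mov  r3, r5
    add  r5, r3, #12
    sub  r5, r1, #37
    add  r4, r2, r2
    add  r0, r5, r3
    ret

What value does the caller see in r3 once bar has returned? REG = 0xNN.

prologue: push r3 → mem[0x75]=0xa2, sp=0x75
prologue: push r5 → mem[0x74]=0xf2, sp=0x74
body[0] mov  r3, r5 → r3=0xf2
body[1] add  r5, r3, #12 → r5=0xfe
body[2] sub  r5, r1, #37 → r5=0xee
body[3] add  r4, r2, r2 → r4=0x38
body[4] add  r0, r5, r3 → r0=0xe0
epilogue: pop r5=0xf2, sp=0x75
epilogue: pop r3=0xa2, sp=0x76
r3 is callee-saved → restored

REG = 0xa2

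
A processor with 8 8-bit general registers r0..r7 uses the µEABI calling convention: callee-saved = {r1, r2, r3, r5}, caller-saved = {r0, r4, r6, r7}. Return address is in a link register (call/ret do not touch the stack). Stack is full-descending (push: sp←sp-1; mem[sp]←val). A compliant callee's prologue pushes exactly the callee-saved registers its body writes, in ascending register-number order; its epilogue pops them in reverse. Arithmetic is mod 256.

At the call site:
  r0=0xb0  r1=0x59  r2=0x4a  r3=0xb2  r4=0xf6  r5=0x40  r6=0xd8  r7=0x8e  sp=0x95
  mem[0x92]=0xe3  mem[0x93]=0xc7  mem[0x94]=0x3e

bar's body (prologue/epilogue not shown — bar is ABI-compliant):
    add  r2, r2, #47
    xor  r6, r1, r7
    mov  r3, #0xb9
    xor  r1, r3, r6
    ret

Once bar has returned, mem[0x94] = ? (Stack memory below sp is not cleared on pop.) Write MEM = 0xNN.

prologue: push r1 → mem[0x94]=0x59, sp=0x94
prologue: push r2 → mem[0x93]=0x4a, sp=0x93
prologue: push r3 → mem[0x92]=0xb2, sp=0x92
body[0] add  r2, r2, #47 → r2=0x79
body[1] xor  r6, r1, r7 → r6=0xd7
body[2] mov  r3, #0xb9 → r3=0xb9
body[3] xor  r1, r3, r6 → r1=0x6e
epilogue: pop r3=0xb2, sp=0x93
epilogue: pop r2=0x4a, sp=0x94
epilogue: pop r1=0x59, sp=0x95
prologue pushed ['r1', 'r2', 'r3'] at ['0x94', '0x93', '0x92']

MEM = 0x59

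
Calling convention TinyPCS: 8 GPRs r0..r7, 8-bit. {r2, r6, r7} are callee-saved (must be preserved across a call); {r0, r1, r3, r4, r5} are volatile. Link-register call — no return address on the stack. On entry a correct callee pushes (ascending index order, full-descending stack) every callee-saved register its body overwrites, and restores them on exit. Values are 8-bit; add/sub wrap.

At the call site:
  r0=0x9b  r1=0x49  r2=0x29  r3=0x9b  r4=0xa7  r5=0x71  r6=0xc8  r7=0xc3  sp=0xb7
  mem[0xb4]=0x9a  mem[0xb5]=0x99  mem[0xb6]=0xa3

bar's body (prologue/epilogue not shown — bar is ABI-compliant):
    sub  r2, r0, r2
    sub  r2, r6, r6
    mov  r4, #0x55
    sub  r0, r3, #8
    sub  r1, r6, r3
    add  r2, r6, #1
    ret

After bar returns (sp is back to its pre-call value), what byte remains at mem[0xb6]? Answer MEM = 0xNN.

MEM = 0x29

prologue: push r2 → mem[0xb6]=0x29, sp=0xb6
body[0] sub  r2, r0, r2 → r2=0x72
body[1] sub  r2, r6, r6 → r2=0x00
body[2] mov  r4, #0x55 → r4=0x55
body[3] sub  r0, r3, #8 → r0=0x93
body[4] sub  r1, r6, r3 → r1=0x2d
body[5] add  r2, r6, #1 → r2=0xc9
epilogue: pop r2=0x29, sp=0xb7
prologue pushed ['r2'] at ['0xb6']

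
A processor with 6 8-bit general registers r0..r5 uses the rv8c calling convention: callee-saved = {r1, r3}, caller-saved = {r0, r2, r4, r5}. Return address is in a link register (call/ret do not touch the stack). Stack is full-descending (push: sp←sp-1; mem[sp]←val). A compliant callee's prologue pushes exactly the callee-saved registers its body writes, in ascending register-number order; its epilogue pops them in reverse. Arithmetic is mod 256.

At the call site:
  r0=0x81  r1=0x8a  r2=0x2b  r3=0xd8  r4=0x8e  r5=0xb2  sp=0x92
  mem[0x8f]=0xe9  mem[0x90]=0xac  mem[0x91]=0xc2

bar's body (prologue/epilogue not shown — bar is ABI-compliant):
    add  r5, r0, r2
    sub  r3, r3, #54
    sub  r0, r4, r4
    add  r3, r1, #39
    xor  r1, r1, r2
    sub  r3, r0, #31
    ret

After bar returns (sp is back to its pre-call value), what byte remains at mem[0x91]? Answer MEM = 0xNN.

MEM = 0x8a

prologue: push r1 -> mem[0x91]=0x8a, sp=0x91
prologue: push r3 -> mem[0x90]=0xd8, sp=0x90
body[0] add  r5, r0, r2 -> r5=0xac
body[1] sub  r3, r3, #54 -> r3=0xa2
body[2] sub  r0, r4, r4 -> r0=0x00
body[3] add  r3, r1, #39 -> r3=0xb1
body[4] xor  r1, r1, r2 -> r1=0xa1
body[5] sub  r3, r0, #31 -> r3=0xe1
epilogue: pop r3=0xd8, sp=0x91
epilogue: pop r1=0x8a, sp=0x92
prologue pushed ['r1', 'r3'] at ['0x91', '0x90']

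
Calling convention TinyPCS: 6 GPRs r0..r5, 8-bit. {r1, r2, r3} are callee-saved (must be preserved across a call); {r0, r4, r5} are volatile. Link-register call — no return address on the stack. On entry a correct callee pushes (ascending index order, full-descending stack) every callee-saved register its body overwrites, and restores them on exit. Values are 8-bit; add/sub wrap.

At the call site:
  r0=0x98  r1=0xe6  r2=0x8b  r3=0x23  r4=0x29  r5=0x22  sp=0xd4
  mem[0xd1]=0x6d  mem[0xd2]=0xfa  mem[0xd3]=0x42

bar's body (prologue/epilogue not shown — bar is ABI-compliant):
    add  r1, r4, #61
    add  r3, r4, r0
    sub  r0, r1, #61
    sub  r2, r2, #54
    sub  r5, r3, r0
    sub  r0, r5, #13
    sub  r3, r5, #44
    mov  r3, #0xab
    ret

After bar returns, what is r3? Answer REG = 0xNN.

REG = 0x23

prologue: push r1 -> mem[0xd3]=0xe6, sp=0xd3
prologue: push r2 -> mem[0xd2]=0x8b, sp=0xd2
prologue: push r3 -> mem[0xd1]=0x23, sp=0xd1
body[0] add  r1, r4, #61 -> r1=0x66
body[1] add  r3, r4, r0 -> r3=0xc1
body[2] sub  r0, r1, #61 -> r0=0x29
body[3] sub  r2, r2, #54 -> r2=0x55
body[4] sub  r5, r3, r0 -> r5=0x98
body[5] sub  r0, r5, #13 -> r0=0x8b
body[6] sub  r3, r5, #44 -> r3=0x6c
body[7] mov  r3, #0xab -> r3=0xab
epilogue: pop r3=0x23, sp=0xd2
epilogue: pop r2=0x8b, sp=0xd3
epilogue: pop r1=0xe6, sp=0xd4
r3 is callee-saved -> restored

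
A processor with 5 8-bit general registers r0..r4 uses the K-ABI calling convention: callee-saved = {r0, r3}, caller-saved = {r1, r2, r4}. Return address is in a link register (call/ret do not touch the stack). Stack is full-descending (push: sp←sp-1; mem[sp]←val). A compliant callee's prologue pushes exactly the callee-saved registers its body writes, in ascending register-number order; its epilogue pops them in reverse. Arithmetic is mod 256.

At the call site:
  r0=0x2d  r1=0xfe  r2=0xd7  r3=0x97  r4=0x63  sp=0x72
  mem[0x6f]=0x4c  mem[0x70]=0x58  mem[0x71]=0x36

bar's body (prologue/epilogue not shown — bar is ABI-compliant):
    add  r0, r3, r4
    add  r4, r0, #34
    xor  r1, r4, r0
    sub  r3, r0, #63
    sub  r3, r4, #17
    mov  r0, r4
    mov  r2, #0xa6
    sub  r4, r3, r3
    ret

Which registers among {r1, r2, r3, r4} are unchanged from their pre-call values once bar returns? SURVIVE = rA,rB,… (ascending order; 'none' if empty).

prologue: push r0 -> mem[0x71]=0x2d, sp=0x71
prologue: push r3 -> mem[0x70]=0x97, sp=0x70
body[0] add  r0, r3, r4 -> r0=0xfa
body[1] add  r4, r0, #34 -> r4=0x1c
body[2] xor  r1, r4, r0 -> r1=0xe6
body[3] sub  r3, r0, #63 -> r3=0xbb
body[4] sub  r3, r4, #17 -> r3=0x0b
body[5] mov  r0, r4 -> r0=0x1c
body[6] mov  r2, #0xa6 -> r2=0xa6
body[7] sub  r4, r3, r3 -> r4=0x00
epilogue: pop r3=0x97, sp=0x71
epilogue: pop r0=0x2d, sp=0x72
r1: caller-saved, written=True
r2: caller-saved, written=True
r3: callee-saved, written=True
r4: caller-saved, written=True

SURVIVE = r3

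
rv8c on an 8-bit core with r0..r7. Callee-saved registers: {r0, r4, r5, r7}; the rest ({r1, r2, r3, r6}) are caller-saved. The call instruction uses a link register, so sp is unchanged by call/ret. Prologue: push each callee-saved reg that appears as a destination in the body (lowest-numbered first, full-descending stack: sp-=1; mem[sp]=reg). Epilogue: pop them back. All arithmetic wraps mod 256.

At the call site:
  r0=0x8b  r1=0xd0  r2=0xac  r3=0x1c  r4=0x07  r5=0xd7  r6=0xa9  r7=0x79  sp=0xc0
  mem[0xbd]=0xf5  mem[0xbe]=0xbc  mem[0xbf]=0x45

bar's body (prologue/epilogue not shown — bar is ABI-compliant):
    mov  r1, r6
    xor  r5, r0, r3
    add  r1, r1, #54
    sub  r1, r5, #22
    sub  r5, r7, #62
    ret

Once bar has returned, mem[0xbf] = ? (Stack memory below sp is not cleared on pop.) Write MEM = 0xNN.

MEM = 0xd7

prologue: push r5 → mem[0xbf]=0xd7, sp=0xbf
body[0] mov  r1, r6 → r1=0xa9
body[1] xor  r5, r0, r3 → r5=0x97
body[2] add  r1, r1, #54 → r1=0xdf
body[3] sub  r1, r5, #22 → r1=0x81
body[4] sub  r5, r7, #62 → r5=0x3b
epilogue: pop r5=0xd7, sp=0xc0
prologue pushed ['r5'] at ['0xbf']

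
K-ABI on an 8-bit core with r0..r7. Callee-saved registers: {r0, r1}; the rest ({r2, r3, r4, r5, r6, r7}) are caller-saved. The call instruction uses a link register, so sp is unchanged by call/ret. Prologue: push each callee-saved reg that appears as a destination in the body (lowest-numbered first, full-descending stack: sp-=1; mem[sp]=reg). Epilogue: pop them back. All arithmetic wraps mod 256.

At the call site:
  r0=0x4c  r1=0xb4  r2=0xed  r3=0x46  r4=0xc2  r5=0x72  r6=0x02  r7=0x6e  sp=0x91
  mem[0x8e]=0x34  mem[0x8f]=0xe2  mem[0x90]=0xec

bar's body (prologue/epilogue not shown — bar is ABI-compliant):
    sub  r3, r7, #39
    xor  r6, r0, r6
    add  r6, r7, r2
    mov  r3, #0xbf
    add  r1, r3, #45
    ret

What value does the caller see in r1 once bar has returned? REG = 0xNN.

REG = 0xb4

prologue: push r1 → mem[0x90]=0xb4, sp=0x90
body[0] sub  r3, r7, #39 → r3=0x47
body[1] xor  r6, r0, r6 → r6=0x4e
body[2] add  r6, r7, r2 → r6=0x5b
body[3] mov  r3, #0xbf → r3=0xbf
body[4] add  r1, r3, #45 → r1=0xec
epilogue: pop r1=0xb4, sp=0x91
r1 is callee-saved → restored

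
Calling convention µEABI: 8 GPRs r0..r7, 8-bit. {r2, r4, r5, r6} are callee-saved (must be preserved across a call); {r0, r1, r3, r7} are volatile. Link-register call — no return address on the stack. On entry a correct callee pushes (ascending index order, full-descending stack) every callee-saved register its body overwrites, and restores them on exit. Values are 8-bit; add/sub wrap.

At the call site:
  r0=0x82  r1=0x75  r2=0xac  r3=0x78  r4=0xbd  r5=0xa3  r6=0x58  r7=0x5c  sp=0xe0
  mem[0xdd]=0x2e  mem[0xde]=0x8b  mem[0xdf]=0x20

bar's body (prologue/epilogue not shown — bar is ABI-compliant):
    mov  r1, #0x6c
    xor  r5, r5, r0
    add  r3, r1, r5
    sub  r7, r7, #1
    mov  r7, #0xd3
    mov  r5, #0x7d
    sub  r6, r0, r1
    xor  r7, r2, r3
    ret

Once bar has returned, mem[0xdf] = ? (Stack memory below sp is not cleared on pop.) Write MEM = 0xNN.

MEM = 0xa3

prologue: push r5 → mem[0xdf]=0xa3, sp=0xdf
prologue: push r6 → mem[0xde]=0x58, sp=0xde
body[0] mov  r1, #0x6c → r1=0x6c
body[1] xor  r5, r5, r0 → r5=0x21
body[2] add  r3, r1, r5 → r3=0x8d
body[3] sub  r7, r7, #1 → r7=0x5b
body[4] mov  r7, #0xd3 → r7=0xd3
body[5] mov  r5, #0x7d → r5=0x7d
body[6] sub  r6, r0, r1 → r6=0x16
body[7] xor  r7, r2, r3 → r7=0x21
epilogue: pop r6=0x58, sp=0xdf
epilogue: pop r5=0xa3, sp=0xe0
prologue pushed ['r5', 'r6'] at ['0xdf', '0xde']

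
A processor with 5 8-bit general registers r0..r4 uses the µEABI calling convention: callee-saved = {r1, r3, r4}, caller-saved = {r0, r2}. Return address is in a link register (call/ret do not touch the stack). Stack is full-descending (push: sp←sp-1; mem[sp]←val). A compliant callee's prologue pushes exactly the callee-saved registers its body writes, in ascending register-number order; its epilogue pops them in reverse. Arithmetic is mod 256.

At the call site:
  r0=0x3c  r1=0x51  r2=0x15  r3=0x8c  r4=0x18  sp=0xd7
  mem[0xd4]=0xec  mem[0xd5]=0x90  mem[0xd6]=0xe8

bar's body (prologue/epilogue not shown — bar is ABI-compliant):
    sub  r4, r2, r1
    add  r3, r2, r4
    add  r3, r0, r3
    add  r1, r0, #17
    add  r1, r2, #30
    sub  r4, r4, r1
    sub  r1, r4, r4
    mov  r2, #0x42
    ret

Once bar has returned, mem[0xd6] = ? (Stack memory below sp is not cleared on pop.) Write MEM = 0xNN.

MEM = 0x51

prologue: push r1 -> mem[0xd6]=0x51, sp=0xd6
prologue: push r3 -> mem[0xd5]=0x8c, sp=0xd5
prologue: push r4 -> mem[0xd4]=0x18, sp=0xd4
body[0] sub  r4, r2, r1 -> r4=0xc4
body[1] add  r3, r2, r4 -> r3=0xd9
body[2] add  r3, r0, r3 -> r3=0x15
body[3] add  r1, r0, #17 -> r1=0x4d
body[4] add  r1, r2, #30 -> r1=0x33
body[5] sub  r4, r4, r1 -> r4=0x91
body[6] sub  r1, r4, r4 -> r1=0x00
body[7] mov  r2, #0x42 -> r2=0x42
epilogue: pop r4=0x18, sp=0xd5
epilogue: pop r3=0x8c, sp=0xd6
epilogue: pop r1=0x51, sp=0xd7
prologue pushed ['r1', 'r3', 'r4'] at ['0xd6', '0xd5', '0xd4']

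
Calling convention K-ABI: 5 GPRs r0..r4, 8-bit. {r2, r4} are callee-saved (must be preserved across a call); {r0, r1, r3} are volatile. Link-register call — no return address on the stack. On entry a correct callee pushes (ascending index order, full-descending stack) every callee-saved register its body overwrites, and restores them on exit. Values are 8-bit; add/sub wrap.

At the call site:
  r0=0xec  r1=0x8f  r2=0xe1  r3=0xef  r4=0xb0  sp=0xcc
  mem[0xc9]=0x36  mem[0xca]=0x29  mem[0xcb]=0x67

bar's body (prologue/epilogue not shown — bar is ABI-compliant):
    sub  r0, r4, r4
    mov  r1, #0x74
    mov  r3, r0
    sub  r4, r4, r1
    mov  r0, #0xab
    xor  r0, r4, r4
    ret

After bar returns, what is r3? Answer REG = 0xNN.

REG = 0x00

prologue: push r4 -> mem[0xcb]=0xb0, sp=0xcb
body[0] sub  r0, r4, r4 -> r0=0x00
body[1] mov  r1, #0x74 -> r1=0x74
body[2] mov  r3, r0 -> r3=0x00
body[3] sub  r4, r4, r1 -> r4=0x3c
body[4] mov  r0, #0xab -> r0=0xab
body[5] xor  r0, r4, r4 -> r0=0x00
epilogue: pop r4=0xb0, sp=0xcc
r3 is caller-saved -> body value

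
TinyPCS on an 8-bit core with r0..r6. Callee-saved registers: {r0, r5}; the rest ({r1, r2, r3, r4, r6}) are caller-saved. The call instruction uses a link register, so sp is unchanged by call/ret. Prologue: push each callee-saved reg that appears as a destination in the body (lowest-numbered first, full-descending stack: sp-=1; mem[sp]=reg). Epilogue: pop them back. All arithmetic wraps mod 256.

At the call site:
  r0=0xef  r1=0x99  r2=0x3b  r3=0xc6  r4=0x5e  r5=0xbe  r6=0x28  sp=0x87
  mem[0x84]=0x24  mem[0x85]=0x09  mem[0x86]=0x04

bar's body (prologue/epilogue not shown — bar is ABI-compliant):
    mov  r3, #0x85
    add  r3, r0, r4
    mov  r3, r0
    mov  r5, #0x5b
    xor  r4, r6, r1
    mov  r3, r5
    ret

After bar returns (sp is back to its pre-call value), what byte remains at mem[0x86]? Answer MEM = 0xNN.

MEM = 0xbe

prologue: push r5 -> mem[0x86]=0xbe, sp=0x86
body[0] mov  r3, #0x85 -> r3=0x85
body[1] add  r3, r0, r4 -> r3=0x4d
body[2] mov  r3, r0 -> r3=0xef
body[3] mov  r5, #0x5b -> r5=0x5b
body[4] xor  r4, r6, r1 -> r4=0xb1
body[5] mov  r3, r5 -> r3=0x5b
epilogue: pop r5=0xbe, sp=0x87
prologue pushed ['r5'] at ['0x86']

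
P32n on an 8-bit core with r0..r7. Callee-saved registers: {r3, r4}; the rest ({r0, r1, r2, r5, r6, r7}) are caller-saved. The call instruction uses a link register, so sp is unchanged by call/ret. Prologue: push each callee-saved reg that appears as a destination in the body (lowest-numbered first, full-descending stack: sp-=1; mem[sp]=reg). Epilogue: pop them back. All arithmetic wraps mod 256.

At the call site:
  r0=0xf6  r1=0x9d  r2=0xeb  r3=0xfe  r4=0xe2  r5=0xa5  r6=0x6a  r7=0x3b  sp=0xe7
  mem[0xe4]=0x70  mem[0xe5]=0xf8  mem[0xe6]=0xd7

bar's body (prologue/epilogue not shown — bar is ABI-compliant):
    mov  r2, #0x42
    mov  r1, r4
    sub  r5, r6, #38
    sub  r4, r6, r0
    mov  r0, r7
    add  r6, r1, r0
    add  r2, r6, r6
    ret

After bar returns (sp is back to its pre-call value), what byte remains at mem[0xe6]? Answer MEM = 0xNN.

MEM = 0xe2

prologue: push r4 -> mem[0xe6]=0xe2, sp=0xe6
body[0] mov  r2, #0x42 -> r2=0x42
body[1] mov  r1, r4 -> r1=0xe2
body[2] sub  r5, r6, #38 -> r5=0x44
body[3] sub  r4, r6, r0 -> r4=0x74
body[4] mov  r0, r7 -> r0=0x3b
body[5] add  r6, r1, r0 -> r6=0x1d
body[6] add  r2, r6, r6 -> r2=0x3a
epilogue: pop r4=0xe2, sp=0xe7
prologue pushed ['r4'] at ['0xe6']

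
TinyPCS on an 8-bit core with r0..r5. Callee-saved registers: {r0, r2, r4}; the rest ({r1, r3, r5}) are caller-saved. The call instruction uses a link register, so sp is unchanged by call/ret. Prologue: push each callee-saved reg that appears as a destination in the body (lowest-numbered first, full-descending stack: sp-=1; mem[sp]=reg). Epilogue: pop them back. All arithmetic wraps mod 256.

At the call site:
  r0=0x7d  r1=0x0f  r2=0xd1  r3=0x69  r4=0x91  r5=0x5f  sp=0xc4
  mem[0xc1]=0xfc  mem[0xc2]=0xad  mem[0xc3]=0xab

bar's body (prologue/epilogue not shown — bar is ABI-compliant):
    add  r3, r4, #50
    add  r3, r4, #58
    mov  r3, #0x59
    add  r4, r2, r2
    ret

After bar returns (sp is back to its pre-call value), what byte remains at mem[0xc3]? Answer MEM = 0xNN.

prologue: push r4 → mem[0xc3]=0x91, sp=0xc3
body[0] add  r3, r4, #50 → r3=0xc3
body[1] add  r3, r4, #58 → r3=0xcb
body[2] mov  r3, #0x59 → r3=0x59
body[3] add  r4, r2, r2 → r4=0xa2
epilogue: pop r4=0x91, sp=0xc4
prologue pushed ['r4'] at ['0xc3']

MEM = 0x91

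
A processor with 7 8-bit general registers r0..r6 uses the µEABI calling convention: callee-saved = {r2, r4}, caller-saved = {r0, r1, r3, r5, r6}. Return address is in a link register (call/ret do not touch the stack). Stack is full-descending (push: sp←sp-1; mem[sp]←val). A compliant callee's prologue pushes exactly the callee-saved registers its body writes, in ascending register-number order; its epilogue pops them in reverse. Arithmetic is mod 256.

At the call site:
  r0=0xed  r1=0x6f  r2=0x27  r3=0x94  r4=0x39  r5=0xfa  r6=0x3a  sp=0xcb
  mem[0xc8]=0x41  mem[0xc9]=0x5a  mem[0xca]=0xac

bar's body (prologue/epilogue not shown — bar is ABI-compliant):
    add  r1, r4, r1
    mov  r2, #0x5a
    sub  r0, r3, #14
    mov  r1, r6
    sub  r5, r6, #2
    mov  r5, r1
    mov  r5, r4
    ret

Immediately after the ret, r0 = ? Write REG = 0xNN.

REG = 0x86

prologue: push r2 → mem[0xca]=0x27, sp=0xca
body[0] add  r1, r4, r1 → r1=0xa8
body[1] mov  r2, #0x5a → r2=0x5a
body[2] sub  r0, r3, #14 → r0=0x86
body[3] mov  r1, r6 → r1=0x3a
body[4] sub  r5, r6, #2 → r5=0x38
body[5] mov  r5, r1 → r5=0x3a
body[6] mov  r5, r4 → r5=0x39
epilogue: pop r2=0x27, sp=0xcb
r0 is caller-saved → body value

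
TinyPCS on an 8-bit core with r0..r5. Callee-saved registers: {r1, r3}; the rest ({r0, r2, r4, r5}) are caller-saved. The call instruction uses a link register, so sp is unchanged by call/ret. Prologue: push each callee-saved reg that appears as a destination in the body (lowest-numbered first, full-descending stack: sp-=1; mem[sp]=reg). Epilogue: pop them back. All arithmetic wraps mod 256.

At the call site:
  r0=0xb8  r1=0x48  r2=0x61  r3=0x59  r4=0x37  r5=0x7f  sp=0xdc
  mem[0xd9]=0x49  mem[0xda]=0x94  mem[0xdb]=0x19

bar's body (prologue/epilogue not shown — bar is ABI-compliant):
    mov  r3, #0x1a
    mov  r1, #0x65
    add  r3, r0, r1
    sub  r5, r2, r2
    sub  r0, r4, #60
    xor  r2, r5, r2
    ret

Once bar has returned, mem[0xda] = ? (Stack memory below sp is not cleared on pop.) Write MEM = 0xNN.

prologue: push r1 → mem[0xdb]=0x48, sp=0xdb
prologue: push r3 → mem[0xda]=0x59, sp=0xda
body[0] mov  r3, #0x1a → r3=0x1a
body[1] mov  r1, #0x65 → r1=0x65
body[2] add  r3, r0, r1 → r3=0x1d
body[3] sub  r5, r2, r2 → r5=0x00
body[4] sub  r0, r4, #60 → r0=0xfb
body[5] xor  r2, r5, r2 → r2=0x61
epilogue: pop r3=0x59, sp=0xdb
epilogue: pop r1=0x48, sp=0xdc
prologue pushed ['r1', 'r3'] at ['0xdb', '0xda']

MEM = 0x59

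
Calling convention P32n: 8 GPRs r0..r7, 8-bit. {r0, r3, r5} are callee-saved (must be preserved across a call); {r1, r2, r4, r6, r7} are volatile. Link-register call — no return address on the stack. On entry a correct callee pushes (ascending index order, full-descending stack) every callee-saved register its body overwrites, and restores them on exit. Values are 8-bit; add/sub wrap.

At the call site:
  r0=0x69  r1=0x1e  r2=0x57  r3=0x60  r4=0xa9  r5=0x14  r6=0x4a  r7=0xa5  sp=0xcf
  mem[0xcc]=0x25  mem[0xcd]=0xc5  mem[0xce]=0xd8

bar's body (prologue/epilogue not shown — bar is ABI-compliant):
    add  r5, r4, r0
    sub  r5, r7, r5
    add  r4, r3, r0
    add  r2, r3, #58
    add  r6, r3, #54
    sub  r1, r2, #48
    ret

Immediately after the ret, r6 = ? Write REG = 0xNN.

prologue: push r5 → mem[0xce]=0x14, sp=0xce
body[0] add  r5, r4, r0 → r5=0x12
body[1] sub  r5, r7, r5 → r5=0x93
body[2] add  r4, r3, r0 → r4=0xc9
body[3] add  r2, r3, #58 → r2=0x9a
body[4] add  r6, r3, #54 → r6=0x96
body[5] sub  r1, r2, #48 → r1=0x6a
epilogue: pop r5=0x14, sp=0xcf
r6 is caller-saved → body value

REG = 0x96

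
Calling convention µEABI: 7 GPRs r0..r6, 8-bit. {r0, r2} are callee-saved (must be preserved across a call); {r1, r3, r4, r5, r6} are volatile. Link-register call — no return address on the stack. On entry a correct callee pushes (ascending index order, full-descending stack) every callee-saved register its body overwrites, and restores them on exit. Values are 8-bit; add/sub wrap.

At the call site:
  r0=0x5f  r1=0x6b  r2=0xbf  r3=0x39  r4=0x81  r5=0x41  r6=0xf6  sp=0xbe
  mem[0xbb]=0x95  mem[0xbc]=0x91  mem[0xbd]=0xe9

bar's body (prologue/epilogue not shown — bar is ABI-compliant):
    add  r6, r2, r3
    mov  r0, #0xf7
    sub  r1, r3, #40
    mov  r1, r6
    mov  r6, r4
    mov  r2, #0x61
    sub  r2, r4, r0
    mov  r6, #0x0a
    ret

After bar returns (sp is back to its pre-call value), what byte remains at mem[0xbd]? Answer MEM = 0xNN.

MEM = 0x5f

prologue: push r0 -> mem[0xbd]=0x5f, sp=0xbd
prologue: push r2 -> mem[0xbc]=0xbf, sp=0xbc
body[0] add  r6, r2, r3 -> r6=0xf8
body[1] mov  r0, #0xf7 -> r0=0xf7
body[2] sub  r1, r3, #40 -> r1=0x11
body[3] mov  r1, r6 -> r1=0xf8
body[4] mov  r6, r4 -> r6=0x81
body[5] mov  r2, #0x61 -> r2=0x61
body[6] sub  r2, r4, r0 -> r2=0x8a
body[7] mov  r6, #0x0a -> r6=0x0a
epilogue: pop r2=0xbf, sp=0xbd
epilogue: pop r0=0x5f, sp=0xbe
prologue pushed ['r0', 'r2'] at ['0xbd', '0xbc']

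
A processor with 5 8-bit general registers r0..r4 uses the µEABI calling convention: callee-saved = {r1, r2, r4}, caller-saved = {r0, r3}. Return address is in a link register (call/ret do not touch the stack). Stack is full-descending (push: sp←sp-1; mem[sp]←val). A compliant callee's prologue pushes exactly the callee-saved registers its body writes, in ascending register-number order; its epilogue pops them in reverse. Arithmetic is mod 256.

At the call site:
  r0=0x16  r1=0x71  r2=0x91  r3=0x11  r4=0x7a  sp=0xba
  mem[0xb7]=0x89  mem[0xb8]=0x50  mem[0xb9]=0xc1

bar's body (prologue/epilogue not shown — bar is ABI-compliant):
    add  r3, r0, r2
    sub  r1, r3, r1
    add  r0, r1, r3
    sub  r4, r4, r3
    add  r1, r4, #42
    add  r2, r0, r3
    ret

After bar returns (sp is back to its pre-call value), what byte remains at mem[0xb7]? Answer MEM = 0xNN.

MEM = 0x7a

prologue: push r1 → mem[0xb9]=0x71, sp=0xb9
prologue: push r2 → mem[0xb8]=0x91, sp=0xb8
prologue: push r4 → mem[0xb7]=0x7a, sp=0xb7
body[0] add  r3, r0, r2 → r3=0xa7
body[1] sub  r1, r3, r1 → r1=0x36
body[2] add  r0, r1, r3 → r0=0xdd
body[3] sub  r4, r4, r3 → r4=0xd3
body[4] add  r1, r4, #42 → r1=0xfd
body[5] add  r2, r0, r3 → r2=0x84
epilogue: pop r4=0x7a, sp=0xb8
epilogue: pop r2=0x91, sp=0xb9
epilogue: pop r1=0x71, sp=0xba
prologue pushed ['r1', 'r2', 'r4'] at ['0xb9', '0xb8', '0xb7']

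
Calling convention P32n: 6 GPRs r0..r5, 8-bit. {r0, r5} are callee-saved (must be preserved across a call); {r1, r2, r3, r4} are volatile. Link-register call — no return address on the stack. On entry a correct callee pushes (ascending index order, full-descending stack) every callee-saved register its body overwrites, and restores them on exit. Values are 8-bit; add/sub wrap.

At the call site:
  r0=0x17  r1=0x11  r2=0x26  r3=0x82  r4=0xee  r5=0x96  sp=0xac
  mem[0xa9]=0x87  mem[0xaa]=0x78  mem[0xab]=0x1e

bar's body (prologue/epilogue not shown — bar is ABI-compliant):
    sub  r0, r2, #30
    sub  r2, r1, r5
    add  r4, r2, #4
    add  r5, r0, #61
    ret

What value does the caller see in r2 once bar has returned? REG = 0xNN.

REG = 0x7b

prologue: push r0 → mem[0xab]=0x17, sp=0xab
prologue: push r5 → mem[0xaa]=0x96, sp=0xaa
body[0] sub  r0, r2, #30 → r0=0x08
body[1] sub  r2, r1, r5 → r2=0x7b
body[2] add  r4, r2, #4 → r4=0x7f
body[3] add  r5, r0, #61 → r5=0x45
epilogue: pop r5=0x96, sp=0xab
epilogue: pop r0=0x17, sp=0xac
r2 is caller-saved → body value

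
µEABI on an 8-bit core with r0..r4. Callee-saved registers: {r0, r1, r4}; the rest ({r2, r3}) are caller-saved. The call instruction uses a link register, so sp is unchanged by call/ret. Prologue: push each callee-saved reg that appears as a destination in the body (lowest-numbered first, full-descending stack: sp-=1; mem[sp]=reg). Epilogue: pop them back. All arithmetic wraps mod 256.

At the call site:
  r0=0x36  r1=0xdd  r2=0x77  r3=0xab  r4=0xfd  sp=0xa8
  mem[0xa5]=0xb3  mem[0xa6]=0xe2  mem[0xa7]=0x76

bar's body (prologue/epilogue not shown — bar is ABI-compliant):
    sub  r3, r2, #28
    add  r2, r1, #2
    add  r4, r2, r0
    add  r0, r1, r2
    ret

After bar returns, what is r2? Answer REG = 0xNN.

prologue: push r0 → mem[0xa7]=0x36, sp=0xa7
prologue: push r4 → mem[0xa6]=0xfd, sp=0xa6
body[0] sub  r3, r2, #28 → r3=0x5b
body[1] add  r2, r1, #2 → r2=0xdf
body[2] add  r4, r2, r0 → r4=0x15
body[3] add  r0, r1, r2 → r0=0xbc
epilogue: pop r4=0xfd, sp=0xa7
epilogue: pop r0=0x36, sp=0xa8
r2 is caller-saved → body value

REG = 0xdf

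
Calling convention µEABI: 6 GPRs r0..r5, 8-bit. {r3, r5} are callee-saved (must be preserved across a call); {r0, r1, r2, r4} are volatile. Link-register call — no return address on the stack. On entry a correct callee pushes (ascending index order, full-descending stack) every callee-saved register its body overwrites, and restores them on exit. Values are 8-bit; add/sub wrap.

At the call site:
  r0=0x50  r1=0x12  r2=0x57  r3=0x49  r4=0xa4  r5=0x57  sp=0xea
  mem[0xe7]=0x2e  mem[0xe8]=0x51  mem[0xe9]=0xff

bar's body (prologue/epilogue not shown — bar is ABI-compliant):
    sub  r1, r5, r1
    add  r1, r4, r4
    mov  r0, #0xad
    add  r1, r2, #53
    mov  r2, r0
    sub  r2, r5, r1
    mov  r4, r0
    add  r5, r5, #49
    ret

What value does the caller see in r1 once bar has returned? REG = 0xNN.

prologue: push r5 → mem[0xe9]=0x57, sp=0xe9
body[0] sub  r1, r5, r1 → r1=0x45
body[1] add  r1, r4, r4 → r1=0x48
body[2] mov  r0, #0xad → r0=0xad
body[3] add  r1, r2, #53 → r1=0x8c
body[4] mov  r2, r0 → r2=0xad
body[5] sub  r2, r5, r1 → r2=0xcb
body[6] mov  r4, r0 → r4=0xad
body[7] add  r5, r5, #49 → r5=0x88
epilogue: pop r5=0x57, sp=0xea
r1 is caller-saved → body value

REG = 0x8c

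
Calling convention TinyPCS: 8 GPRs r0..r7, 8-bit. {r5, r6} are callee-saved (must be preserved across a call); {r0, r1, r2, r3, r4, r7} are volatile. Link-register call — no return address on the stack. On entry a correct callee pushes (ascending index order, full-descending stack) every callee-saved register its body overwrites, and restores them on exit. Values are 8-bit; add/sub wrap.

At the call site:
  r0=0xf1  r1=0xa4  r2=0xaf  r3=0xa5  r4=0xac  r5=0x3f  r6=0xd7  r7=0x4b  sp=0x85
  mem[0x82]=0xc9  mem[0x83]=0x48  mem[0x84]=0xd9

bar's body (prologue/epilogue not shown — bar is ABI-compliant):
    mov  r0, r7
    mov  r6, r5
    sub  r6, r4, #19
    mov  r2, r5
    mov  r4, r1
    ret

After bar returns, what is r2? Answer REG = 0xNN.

REG = 0x3f

prologue: push r6 -> mem[0x84]=0xd7, sp=0x84
body[0] mov  r0, r7 -> r0=0x4b
body[1] mov  r6, r5 -> r6=0x3f
body[2] sub  r6, r4, #19 -> r6=0x99
body[3] mov  r2, r5 -> r2=0x3f
body[4] mov  r4, r1 -> r4=0xa4
epilogue: pop r6=0xd7, sp=0x85
r2 is caller-saved -> body value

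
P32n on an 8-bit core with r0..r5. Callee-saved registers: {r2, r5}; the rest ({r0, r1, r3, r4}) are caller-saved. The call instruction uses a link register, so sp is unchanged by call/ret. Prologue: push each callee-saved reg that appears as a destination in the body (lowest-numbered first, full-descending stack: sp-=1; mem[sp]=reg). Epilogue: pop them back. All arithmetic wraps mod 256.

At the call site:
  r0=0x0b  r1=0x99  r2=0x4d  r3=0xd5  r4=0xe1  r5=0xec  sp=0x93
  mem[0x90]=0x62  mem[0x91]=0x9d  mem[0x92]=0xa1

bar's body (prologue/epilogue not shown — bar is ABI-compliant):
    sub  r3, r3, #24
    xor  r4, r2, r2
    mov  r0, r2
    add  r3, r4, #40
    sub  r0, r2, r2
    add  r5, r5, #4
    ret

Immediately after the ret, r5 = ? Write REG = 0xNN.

prologue: push r5 -> mem[0x92]=0xec, sp=0x92
body[0] sub  r3, r3, #24 -> r3=0xbd
body[1] xor  r4, r2, r2 -> r4=0x00
body[2] mov  r0, r2 -> r0=0x4d
body[3] add  r3, r4, #40 -> r3=0x28
body[4] sub  r0, r2, r2 -> r0=0x00
body[5] add  r5, r5, #4 -> r5=0xf0
epilogue: pop r5=0xec, sp=0x93
r5 is callee-saved -> restored

REG = 0xec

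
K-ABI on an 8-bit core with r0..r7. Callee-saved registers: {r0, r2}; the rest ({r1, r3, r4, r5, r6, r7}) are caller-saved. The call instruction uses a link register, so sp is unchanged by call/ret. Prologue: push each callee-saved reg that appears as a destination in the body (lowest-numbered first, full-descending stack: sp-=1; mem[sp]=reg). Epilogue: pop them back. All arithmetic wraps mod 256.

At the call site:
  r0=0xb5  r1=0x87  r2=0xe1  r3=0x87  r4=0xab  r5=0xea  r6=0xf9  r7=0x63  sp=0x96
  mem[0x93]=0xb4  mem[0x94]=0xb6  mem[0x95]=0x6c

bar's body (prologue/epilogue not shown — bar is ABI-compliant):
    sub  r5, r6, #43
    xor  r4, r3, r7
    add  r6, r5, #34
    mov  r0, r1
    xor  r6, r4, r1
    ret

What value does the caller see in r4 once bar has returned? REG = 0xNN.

REG = 0xe4

prologue: push r0 -> mem[0x95]=0xb5, sp=0x95
body[0] sub  r5, r6, #43 -> r5=0xce
body[1] xor  r4, r3, r7 -> r4=0xe4
body[2] add  r6, r5, #34 -> r6=0xf0
body[3] mov  r0, r1 -> r0=0x87
body[4] xor  r6, r4, r1 -> r6=0x63
epilogue: pop r0=0xb5, sp=0x96
r4 is caller-saved -> body value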